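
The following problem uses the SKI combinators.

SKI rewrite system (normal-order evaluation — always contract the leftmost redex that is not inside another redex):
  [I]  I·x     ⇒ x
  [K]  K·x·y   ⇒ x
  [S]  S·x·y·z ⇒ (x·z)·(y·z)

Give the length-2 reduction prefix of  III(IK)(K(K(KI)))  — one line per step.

Answer: after 2 steps: I(IK)(K(K(KI)))

Reduction:
  start: III(IK)(K(K(KI)))
  step 1: II(IK)(K(K(KI)))
  step 2: I(IK)(K(K(KI)))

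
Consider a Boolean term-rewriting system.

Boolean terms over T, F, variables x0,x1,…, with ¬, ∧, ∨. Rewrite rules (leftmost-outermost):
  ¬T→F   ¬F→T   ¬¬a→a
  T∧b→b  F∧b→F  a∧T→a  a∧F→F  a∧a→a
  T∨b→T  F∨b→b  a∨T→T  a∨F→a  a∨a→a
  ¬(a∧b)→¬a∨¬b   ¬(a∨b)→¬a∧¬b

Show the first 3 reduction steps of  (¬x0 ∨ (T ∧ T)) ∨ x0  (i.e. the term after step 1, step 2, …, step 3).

  start: (¬x0 ∨ (T ∧ T)) ∨ x0
  →1  (¬x0 ∨ T) ∨ x0
  →2  T ∨ x0
  →3  T

Answer: after 3 steps: T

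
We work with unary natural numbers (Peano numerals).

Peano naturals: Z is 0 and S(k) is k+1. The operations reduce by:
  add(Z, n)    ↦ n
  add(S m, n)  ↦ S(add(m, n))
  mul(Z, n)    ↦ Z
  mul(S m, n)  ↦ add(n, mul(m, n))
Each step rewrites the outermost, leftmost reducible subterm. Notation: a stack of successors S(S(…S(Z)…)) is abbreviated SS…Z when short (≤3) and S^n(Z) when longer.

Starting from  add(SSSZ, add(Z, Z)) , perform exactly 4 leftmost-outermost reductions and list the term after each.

Answer: after 4 steps: S(S(S(add(Z, Z))))

Reduction:
  start: add(SSSZ, add(Z, Z))
  [1] S(add(SSZ, add(Z, Z)))
  [2] S(S(add(SZ, add(Z, Z))))
  [3] S(S(S(add(Z, add(Z, Z)))))
  [4] S(S(S(add(Z, Z))))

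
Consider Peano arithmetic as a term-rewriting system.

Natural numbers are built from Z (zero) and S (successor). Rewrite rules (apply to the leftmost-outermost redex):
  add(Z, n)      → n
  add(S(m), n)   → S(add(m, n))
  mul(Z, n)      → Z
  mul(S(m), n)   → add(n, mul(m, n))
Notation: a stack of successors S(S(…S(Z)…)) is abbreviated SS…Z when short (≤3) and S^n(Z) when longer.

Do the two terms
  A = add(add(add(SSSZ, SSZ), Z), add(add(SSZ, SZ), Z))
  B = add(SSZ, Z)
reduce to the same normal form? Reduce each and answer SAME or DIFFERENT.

Answer: DIFFERENT — A ⇓ S^8(Z), B ⇓ SSZ

Working:
Term A:
  start: add(add(add(SSSZ, SSZ), Z), add(add(SSZ, SZ), Z))
  →1  add(add(S(add(SSZ, SSZ)), Z), add(add(SSZ, SZ), Z))
  →2  add(S(add(add(SSZ, SSZ), Z)), add(add(SSZ, SZ), Z))
  →3  S(add(add(add(SSZ, SSZ), Z), add(add(SSZ, SZ), Z)))
  →4  S(add(add(S(add(SZ, SSZ)), Z), add(add(SSZ, SZ), Z)))
  →5  S(add(S(add(add(SZ, SSZ), Z)), add(add(SSZ, SZ), Z)))
  →6  S(S(add(add(add(SZ, SSZ), Z), add(add(SSZ, SZ), Z))))
  →7  S(S(add(add(S(add(Z, SSZ)), Z), add(add(SSZ, SZ), Z))))
  →8  S(S(add(S(add(add(Z, SSZ), Z)), add(add(SSZ, SZ), Z))))
  →9  S(S(S(add(add(add(Z, SSZ), Z), add(add(SSZ, SZ), Z)))))
  →10  S(S(S(add(add(SSZ, Z), add(add(SSZ, SZ), Z)))))
  →11  S(S(S(add(S(add(SZ, Z)), add(add(SSZ, SZ), Z)))))
  →12  S(S(S(S(add(add(SZ, Z), add(add(SSZ, SZ), Z))))))
  →13  S(S(S(S(add(S(add(Z, Z)), add(add(SSZ, SZ), Z))))))
  →14  S(S(S(S(S(add(add(Z, Z), add(add(SSZ, SZ), Z)))))))
  →15  S(S(S(S(S(add(Z, add(add(SSZ, SZ), Z)))))))
  →16  S(S(S(S(S(add(add(SSZ, SZ), Z))))))
  →17  S(S(S(S(S(add(S(add(SZ, SZ)), Z))))))
  →18  S(S(S(S(S(S(add(add(SZ, SZ), Z)))))))
  →19  S(S(S(S(S(S(add(S(add(Z, SZ)), Z)))))))
  →20  S(S(S(S(S(S(S(add(add(Z, SZ), Z))))))))
  →21  S(S(S(S(S(S(S(add(SZ, Z))))))))
  →22  S(S(S(S(S(S(S(S(add(Z, Z)))))))))
  →23  S^8(Z)

Term B:
  start: add(SSZ, Z)
  →1  S(add(SZ, Z))
  →2  S(S(add(Z, Z)))
  →3  SSZ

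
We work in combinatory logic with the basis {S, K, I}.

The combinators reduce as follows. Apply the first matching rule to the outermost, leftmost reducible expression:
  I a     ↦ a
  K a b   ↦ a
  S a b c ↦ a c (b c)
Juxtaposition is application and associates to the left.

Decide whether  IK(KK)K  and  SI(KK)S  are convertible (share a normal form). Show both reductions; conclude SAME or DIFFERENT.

Answer: DIFFERENT — A ⇓ KK, B ⇓ SK

Derivation:
Term A:
  start: IK(KK)K
  →1  K(KK)K
  →2  KK

Term B:
  start: SI(KK)S
  →1  IS(KKS)
  →2  S(KKS)
  →3  SK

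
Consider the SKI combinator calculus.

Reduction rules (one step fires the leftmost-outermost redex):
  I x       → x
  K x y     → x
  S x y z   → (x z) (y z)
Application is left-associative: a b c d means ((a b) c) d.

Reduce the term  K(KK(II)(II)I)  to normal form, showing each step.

  start: K(KK(II)(II)I)
  →1  K(K(II)I)
  →2  K(II)
  →3  KI

Answer: normal form = KI  (in 3 steps)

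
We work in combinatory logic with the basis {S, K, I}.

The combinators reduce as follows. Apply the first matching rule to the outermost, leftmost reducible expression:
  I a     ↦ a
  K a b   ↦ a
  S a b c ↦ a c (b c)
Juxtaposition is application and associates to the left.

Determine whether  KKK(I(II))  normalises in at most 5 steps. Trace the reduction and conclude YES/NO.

Answer: YES — reaches normal form KI in 3 ≤ 5 steps

Derivation:
  start: KKK(I(II))
  [1] K(I(II))
  [2] K(II)
  [3] KI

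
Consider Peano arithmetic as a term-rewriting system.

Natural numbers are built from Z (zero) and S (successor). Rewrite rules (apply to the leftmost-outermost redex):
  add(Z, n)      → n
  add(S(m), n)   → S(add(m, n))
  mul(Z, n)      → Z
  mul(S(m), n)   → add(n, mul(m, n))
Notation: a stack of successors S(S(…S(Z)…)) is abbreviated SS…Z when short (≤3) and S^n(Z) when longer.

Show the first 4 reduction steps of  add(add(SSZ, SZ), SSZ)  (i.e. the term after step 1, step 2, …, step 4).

  start: add(add(SSZ, SZ), SSZ)
  step 1: add(S(add(SZ, SZ)), SSZ)
  step 2: S(add(add(SZ, SZ), SSZ))
  step 3: S(add(S(add(Z, SZ)), SSZ))
  step 4: S(S(add(add(Z, SZ), SSZ)))

Answer: after 4 steps: S(S(add(add(Z, SZ), SSZ)))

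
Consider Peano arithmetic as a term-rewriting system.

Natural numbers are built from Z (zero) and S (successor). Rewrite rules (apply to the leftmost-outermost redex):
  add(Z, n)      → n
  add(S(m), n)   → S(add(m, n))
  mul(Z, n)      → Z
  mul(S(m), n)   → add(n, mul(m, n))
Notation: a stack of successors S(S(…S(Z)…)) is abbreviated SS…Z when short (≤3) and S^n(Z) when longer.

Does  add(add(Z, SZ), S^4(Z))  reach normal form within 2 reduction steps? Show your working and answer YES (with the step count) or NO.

  start: add(add(Z, SZ), S^4(Z))
  step 1: add(SZ, S^4(Z))
  step 2: S(add(Z, S^4(Z)))

Answer: NO — after 2 steps the term is S(add(Z, S^4(Z))), not yet normal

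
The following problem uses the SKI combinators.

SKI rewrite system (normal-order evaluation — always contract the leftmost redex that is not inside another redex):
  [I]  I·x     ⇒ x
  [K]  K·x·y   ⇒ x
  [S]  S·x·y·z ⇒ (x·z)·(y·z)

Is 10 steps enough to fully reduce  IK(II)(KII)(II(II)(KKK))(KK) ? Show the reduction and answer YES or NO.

  start: IK(II)(KII)(II(II)(KKK))(KK)
  step 1: K(II)(KII)(II(II)(KKK))(KK)
  step 2: II(II(II)(KKK))(KK)
  step 3: I(II(II)(KKK))(KK)
  step 4: II(II)(KKK)(KK)
  step 5: I(II)(KKK)(KK)
  step 6: II(KKK)(KK)
  step 7: I(KKK)(KK)
  step 8: KKK(KK)
  step 9: K(KK)

Answer: YES — reaches normal form K(KK) in 9 ≤ 10 steps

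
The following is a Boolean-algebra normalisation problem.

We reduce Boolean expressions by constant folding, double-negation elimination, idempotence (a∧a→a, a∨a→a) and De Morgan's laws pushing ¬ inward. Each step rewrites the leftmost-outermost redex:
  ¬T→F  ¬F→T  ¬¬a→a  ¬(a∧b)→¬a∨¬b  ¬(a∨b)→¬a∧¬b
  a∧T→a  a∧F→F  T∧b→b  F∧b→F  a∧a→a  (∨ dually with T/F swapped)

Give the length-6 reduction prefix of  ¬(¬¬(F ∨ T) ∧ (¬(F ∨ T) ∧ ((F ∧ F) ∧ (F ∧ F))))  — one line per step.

Answer: after 6 steps: F ∨ ¬(¬(F ∨ T) ∧ ((F ∧ F) ∧ (F ∧ F)))

Derivation:
  start: ¬(¬¬(F ∨ T) ∧ (¬(F ∨ T) ∧ ((F ∧ F) ∧ (F ∧ F))))
  →1  ¬¬¬(F ∨ T) ∨ ¬(¬(F ∨ T) ∧ ((F ∧ F) ∧ (F ∧ F)))
  →2  ¬(F ∨ T) ∨ ¬(¬(F ∨ T) ∧ ((F ∧ F) ∧ (F ∧ F)))
  →3  (¬F ∧ ¬T) ∨ ¬(¬(F ∨ T) ∧ ((F ∧ F) ∧ (F ∧ F)))
  →4  (T ∧ ¬T) ∨ ¬(¬(F ∨ T) ∧ ((F ∧ F) ∧ (F ∧ F)))
  →5  ¬T ∨ ¬(¬(F ∨ T) ∧ ((F ∧ F) ∧ (F ∧ F)))
  →6  F ∨ ¬(¬(F ∨ T) ∧ ((F ∧ F) ∧ (F ∧ F)))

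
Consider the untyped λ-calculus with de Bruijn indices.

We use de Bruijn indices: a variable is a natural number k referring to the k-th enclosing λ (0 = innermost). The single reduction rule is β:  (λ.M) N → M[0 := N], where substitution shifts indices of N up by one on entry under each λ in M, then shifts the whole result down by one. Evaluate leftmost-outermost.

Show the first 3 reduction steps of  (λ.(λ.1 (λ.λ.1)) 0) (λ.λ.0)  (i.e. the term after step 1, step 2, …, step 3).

Answer: after 3 steps: λ.0

Reduction:
  start: (λ.(λ.1 (λ.λ.1)) 0) (λ.λ.0)
  [1] (λ.(λ.λ.0) (λ.λ.1)) (λ.λ.0)
  [2] (λ.λ.0) (λ.λ.1)
  [3] λ.0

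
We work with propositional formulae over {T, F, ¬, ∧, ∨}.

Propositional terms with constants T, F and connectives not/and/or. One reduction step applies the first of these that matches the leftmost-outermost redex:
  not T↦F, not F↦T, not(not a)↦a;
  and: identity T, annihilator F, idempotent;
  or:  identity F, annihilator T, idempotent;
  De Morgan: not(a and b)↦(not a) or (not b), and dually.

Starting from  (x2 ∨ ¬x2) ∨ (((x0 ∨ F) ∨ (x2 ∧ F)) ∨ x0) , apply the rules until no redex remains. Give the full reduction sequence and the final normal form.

  start: (x2 ∨ ¬x2) ∨ (((x0 ∨ F) ∨ (x2 ∧ F)) ∨ x0)
  [1] (x2 ∨ ¬x2) ∨ ((x0 ∨ (x2 ∧ F)) ∨ x0)
  [2] (x2 ∨ ¬x2) ∨ ((x0 ∨ F) ∨ x0)
  [3] (x2 ∨ ¬x2) ∨ (x0 ∨ x0)
  [4] (x2 ∨ ¬x2) ∨ x0

Answer: normal form = (x2 ∨ ¬x2) ∨ x0  (in 4 steps)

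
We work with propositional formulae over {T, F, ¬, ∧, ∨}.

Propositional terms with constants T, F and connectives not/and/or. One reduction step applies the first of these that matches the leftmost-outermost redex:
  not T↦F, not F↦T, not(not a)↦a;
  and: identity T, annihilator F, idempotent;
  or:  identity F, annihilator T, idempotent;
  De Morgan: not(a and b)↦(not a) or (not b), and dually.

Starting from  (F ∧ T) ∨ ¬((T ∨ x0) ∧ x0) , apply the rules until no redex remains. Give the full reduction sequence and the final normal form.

Answer: normal form = ¬x0  (in 7 steps)

Derivation:
  start: (F ∧ T) ∨ ¬((T ∨ x0) ∧ x0)
  step 1: F ∨ ¬((T ∨ x0) ∧ x0)
  step 2: ¬((T ∨ x0) ∧ x0)
  step 3: ¬(T ∨ x0) ∨ ¬x0
  step 4: (¬T ∧ ¬x0) ∨ ¬x0
  step 5: (F ∧ ¬x0) ∨ ¬x0
  step 6: F ∨ ¬x0
  step 7: ¬x0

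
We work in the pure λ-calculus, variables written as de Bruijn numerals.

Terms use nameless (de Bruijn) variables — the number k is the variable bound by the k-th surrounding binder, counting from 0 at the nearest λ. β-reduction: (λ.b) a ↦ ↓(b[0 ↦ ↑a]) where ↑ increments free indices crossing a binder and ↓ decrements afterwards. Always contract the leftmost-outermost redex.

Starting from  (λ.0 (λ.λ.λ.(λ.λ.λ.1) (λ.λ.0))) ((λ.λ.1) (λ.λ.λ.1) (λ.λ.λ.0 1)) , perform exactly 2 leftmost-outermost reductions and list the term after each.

  start: (λ.0 (λ.λ.λ.(λ.λ.λ.1) (λ.λ.0))) ((λ.λ.1) (λ.λ.λ.1) (λ.λ.λ.0 1))
  step 1: (λ.λ.1) (λ.λ.λ.1) (λ.λ.λ.0 1) (λ.λ.λ.(λ.λ.λ.1) (λ.λ.0))
  step 2: (λ.λ.λ.λ.1) (λ.λ.λ.0 1) (λ.λ.λ.(λ.λ.λ.1) (λ.λ.0))

Answer: after 2 steps: (λ.λ.λ.λ.1) (λ.λ.λ.0 1) (λ.λ.λ.(λ.λ.λ.1) (λ.λ.0))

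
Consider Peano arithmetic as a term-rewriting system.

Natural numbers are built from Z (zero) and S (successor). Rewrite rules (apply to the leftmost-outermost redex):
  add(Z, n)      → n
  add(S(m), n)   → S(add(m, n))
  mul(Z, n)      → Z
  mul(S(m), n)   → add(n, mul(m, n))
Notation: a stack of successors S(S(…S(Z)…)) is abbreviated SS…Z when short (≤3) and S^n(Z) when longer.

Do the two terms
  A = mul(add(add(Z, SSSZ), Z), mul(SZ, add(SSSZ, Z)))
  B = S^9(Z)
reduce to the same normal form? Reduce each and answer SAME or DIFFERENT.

Term A:
  start: mul(add(add(Z, SSSZ), Z), mul(SZ, add(SSSZ, Z)))
  [1] mul(add(SSSZ, Z), mul(SZ, add(SSSZ, Z)))
  [2] mul(S(add(SSZ, Z)), mul(SZ, add(SSSZ, Z)))
  [3] add(mul(SZ, add(SSSZ, Z)), mul(add(SSZ, Z), mul(SZ, add(SSSZ, Z))))
  [4] add(add(add(SSSZ, Z), mul(Z, add(SSSZ, Z))), mul(add(SSZ, Z), mul(SZ, add(SSSZ, Z))))
  [5] add(add(S(add(SSZ, Z)), mul(Z, add(SSSZ, Z))), mul(add(SSZ, Z), mul(SZ, add(SSSZ, Z))))
  [6] add(S(add(add(SSZ, Z), mul(Z, add(SSSZ, Z)))), mul(add(SSZ, Z), mul(SZ, add(SSSZ, Z))))
  [7] S(add(add(add(SSZ, Z), mul(Z, add(SSSZ, Z))), mul(add(SSZ, Z), mul(SZ, add(SSSZ, Z)))))
  [8] S(add(add(S(add(SZ, Z)), mul(Z, add(SSSZ, Z))), mul(add(SSZ, Z), mul(SZ, add(SSSZ, Z)))))
  [9] S(add(S(add(add(SZ, Z), mul(Z, add(SSSZ, Z)))), mul(add(SSZ, Z), mul(SZ, add(SSSZ, Z)))))
  [10] S(S(add(add(add(SZ, Z), mul(Z, add(SSSZ, Z))), mul(add(SSZ, Z), mul(SZ, add(SSSZ, Z))))))
  [11] S(S(add(add(S(add(Z, Z)), mul(Z, add(SSSZ, Z))), mul(add(SSZ, Z), mul(SZ, add(SSSZ, Z))))))
  [12] S(S(add(S(add(add(Z, Z), mul(Z, add(SSSZ, Z)))), mul(add(SSZ, Z), mul(SZ, add(SSSZ, Z))))))
  [13] S(S(S(add(add(add(Z, Z), mul(Z, add(SSSZ, Z))), mul(add(SSZ, Z), mul(SZ, add(SSSZ, Z)))))))
  [14] S(S(S(add(add(Z, mul(Z, add(SSSZ, Z))), mul(add(SSZ, Z), mul(SZ, add(SSSZ, Z)))))))
  [15] S(S(S(add(mul(Z, add(SSSZ, Z)), mul(add(SSZ, Z), mul(SZ, add(SSSZ, Z)))))))
  [16] S(S(S(add(Z, mul(add(SSZ, Z), mul(SZ, add(SSSZ, Z)))))))
  [17] S(S(S(mul(add(SSZ, Z), mul(SZ, add(SSSZ, Z))))))
  [18] S(S(S(mul(S(add(SZ, Z)), mul(SZ, add(SSSZ, Z))))))
  [19] S(S(S(add(mul(SZ, add(SSSZ, Z)), mul(add(SZ, Z), mul(SZ, add(SSSZ, Z)))))))
  [20] S(S(S(add(add(add(SSSZ, Z), mul(Z, add(SSSZ, Z))), mul(add(SZ, Z), mul(SZ, add(SSSZ, Z)))))))
  [21] S(S(S(add(add(S(add(SSZ, Z)), mul(Z, add(SSSZ, Z))), mul(add(SZ, Z), mul(SZ, add(SSSZ, Z)))))))
  [22] S(S(S(add(S(add(add(SSZ, Z), mul(Z, add(SSSZ, Z)))), mul(add(SZ, Z), mul(SZ, add(SSSZ, Z)))))))
  [23] S(S(S(S(add(add(add(SSZ, Z), mul(Z, add(SSSZ, Z))), mul(add(SZ, Z), mul(SZ, add(SSSZ, Z))))))))
  [24] S(S(S(S(add(add(S(add(SZ, Z)), mul(Z, add(SSSZ, Z))), mul(add(SZ, Z), mul(SZ, add(SSSZ, Z))))))))
  [25] S(S(S(S(add(S(add(add(SZ, Z), mul(Z, add(SSSZ, Z)))), mul(add(SZ, Z), mul(SZ, add(SSSZ, Z))))))))
  [26] S(S(S(S(S(add(add(add(SZ, Z), mul(Z, add(SSSZ, Z))), mul(add(SZ, Z), mul(SZ, add(SSSZ, Z)))))))))
  [27] S(S(S(S(S(add(add(S(add(Z, Z)), mul(Z, add(SSSZ, Z))), mul(add(SZ, Z), mul(SZ, add(SSSZ, Z)))))))))
  [28] S(S(S(S(S(add(S(add(add(Z, Z), mul(Z, add(SSSZ, Z)))), mul(add(SZ, Z), mul(SZ, add(SSSZ, Z)))))))))
  [29] S(S(S(S(S(S(add(add(add(Z, Z), mul(Z, add(SSSZ, Z))), mul(add(SZ, Z), mul(SZ, add(SSSZ, Z))))))))))
  [30] S(S(S(S(S(S(add(add(Z, mul(Z, add(SSSZ, Z))), mul(add(SZ, Z), mul(SZ, add(SSSZ, Z))))))))))
  [31] S(S(S(S(S(S(add(mul(Z, add(SSSZ, Z)), mul(add(SZ, Z), mul(SZ, add(SSSZ, Z))))))))))
  [32] S(S(S(S(S(S(add(Z, mul(add(SZ, Z), mul(SZ, add(SSSZ, Z))))))))))
  [33] S(S(S(S(S(S(mul(add(SZ, Z), mul(SZ, add(SSSZ, Z)))))))))
  [34] S(S(S(S(S(S(mul(S(add(Z, Z)), mul(SZ, add(SSSZ, Z)))))))))
  [35] S(S(S(S(S(S(add(mul(SZ, add(SSSZ, Z)), mul(add(Z, Z), mul(SZ, add(SSSZ, Z))))))))))
  [36] S(S(S(S(S(S(add(add(add(SSSZ, Z), mul(Z, add(SSSZ, Z))), mul(add(Z, Z), mul(SZ, add(SSSZ, Z))))))))))
  [37] S(S(S(S(S(S(add(add(S(add(SSZ, Z)), mul(Z, add(SSSZ, Z))), mul(add(Z, Z), mul(SZ, add(SSSZ, Z))))))))))
  [38] S(S(S(S(S(S(add(S(add(add(SSZ, Z), mul(Z, add(SSSZ, Z)))), mul(add(Z, Z), mul(SZ, add(SSSZ, Z))))))))))
  [39] S(S(S(S(S(S(S(add(add(add(SSZ, Z), mul(Z, add(SSSZ, Z))), mul(add(Z, Z), mul(SZ, add(SSSZ, Z)))))))))))
  [40] S(S(S(S(S(S(S(add(add(S(add(SZ, Z)), mul(Z, add(SSSZ, Z))), mul(add(Z, Z), mul(SZ, add(SSSZ, Z)))))))))))
  [41] S(S(S(S(S(S(S(add(S(add(add(SZ, Z), mul(Z, add(SSSZ, Z)))), mul(add(Z, Z), mul(SZ, add(SSSZ, Z)))))))))))
  [42] S(S(S(S(S(S(S(S(add(add(add(SZ, Z), mul(Z, add(SSSZ, Z))), mul(add(Z, Z), mul(SZ, add(SSSZ, Z))))))))))))
  [43] S(S(S(S(S(S(S(S(add(add(S(add(Z, Z)), mul(Z, add(SSSZ, Z))), mul(add(Z, Z), mul(SZ, add(SSSZ, Z))))))))))))
  [44] S(S(S(S(S(S(S(S(add(S(add(add(Z, Z), mul(Z, add(SSSZ, Z)))), mul(add(Z, Z), mul(SZ, add(SSSZ, Z))))))))))))
  [45] S(S(S(S(S(S(S(S(S(add(add(add(Z, Z), mul(Z, add(SSSZ, Z))), mul(add(Z, Z), mul(SZ, add(SSSZ, Z)))))))))))))
  [46] S(S(S(S(S(S(S(S(S(add(add(Z, mul(Z, add(SSSZ, Z))), mul(add(Z, Z), mul(SZ, add(SSSZ, Z)))))))))))))
  [47] S(S(S(S(S(S(S(S(S(add(mul(Z, add(SSSZ, Z)), mul(add(Z, Z), mul(SZ, add(SSSZ, Z)))))))))))))
  [48] S(S(S(S(S(S(S(S(S(add(Z, mul(add(Z, Z), mul(SZ, add(SSSZ, Z)))))))))))))
  [49] S(S(S(S(S(S(S(S(S(mul(add(Z, Z), mul(SZ, add(SSSZ, Z))))))))))))
  [50] S(S(S(S(S(S(S(S(S(mul(Z, mul(SZ, add(SSSZ, Z))))))))))))
  [51] S^9(Z)

Term B:
  start: S^9(Z)

Answer: SAME — A ⇓ S^9(Z), B ⇓ S^9(Z)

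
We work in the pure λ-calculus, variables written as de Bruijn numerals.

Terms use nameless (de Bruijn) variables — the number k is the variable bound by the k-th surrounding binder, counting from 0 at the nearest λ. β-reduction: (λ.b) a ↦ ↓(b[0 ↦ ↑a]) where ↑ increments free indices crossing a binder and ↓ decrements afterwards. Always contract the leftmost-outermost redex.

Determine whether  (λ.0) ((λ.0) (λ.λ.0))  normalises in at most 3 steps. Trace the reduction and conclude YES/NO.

Answer: YES — reaches normal form λ.λ.0 in 2 ≤ 3 steps

Derivation:
  start: (λ.0) ((λ.0) (λ.λ.0))
  →1  (λ.0) (λ.λ.0)
  →2  λ.λ.0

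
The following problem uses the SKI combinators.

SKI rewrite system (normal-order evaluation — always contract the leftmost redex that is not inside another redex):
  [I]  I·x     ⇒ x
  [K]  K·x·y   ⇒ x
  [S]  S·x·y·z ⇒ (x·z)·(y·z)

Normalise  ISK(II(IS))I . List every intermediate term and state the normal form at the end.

  start: ISK(II(IS))I
  →1  SK(II(IS))I
  →2  KI(II(IS)I)
  →3  I

Answer: normal form = I  (in 3 steps)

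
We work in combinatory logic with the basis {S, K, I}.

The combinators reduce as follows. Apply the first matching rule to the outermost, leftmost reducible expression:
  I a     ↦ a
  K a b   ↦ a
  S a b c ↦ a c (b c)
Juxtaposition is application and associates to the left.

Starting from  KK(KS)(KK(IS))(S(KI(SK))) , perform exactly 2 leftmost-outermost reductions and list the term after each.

Answer: after 2 steps: KK(IS)

Working:
  start: KK(KS)(KK(IS))(S(KI(SK)))
  →1  K(KK(IS))(S(KI(SK)))
  →2  KK(IS)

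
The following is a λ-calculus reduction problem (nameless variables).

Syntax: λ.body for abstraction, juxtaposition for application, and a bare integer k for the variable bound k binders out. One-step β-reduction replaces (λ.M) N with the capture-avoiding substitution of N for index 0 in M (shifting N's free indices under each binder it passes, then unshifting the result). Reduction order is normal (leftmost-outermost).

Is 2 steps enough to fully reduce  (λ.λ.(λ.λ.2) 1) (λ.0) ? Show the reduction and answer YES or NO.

  start: (λ.λ.(λ.λ.2) 1) (λ.0)
  step 1: λ.(λ.λ.2) (λ.0)
  step 2: λ.λ.1

Answer: YES — reaches normal form λ.λ.1 in 2 ≤ 2 steps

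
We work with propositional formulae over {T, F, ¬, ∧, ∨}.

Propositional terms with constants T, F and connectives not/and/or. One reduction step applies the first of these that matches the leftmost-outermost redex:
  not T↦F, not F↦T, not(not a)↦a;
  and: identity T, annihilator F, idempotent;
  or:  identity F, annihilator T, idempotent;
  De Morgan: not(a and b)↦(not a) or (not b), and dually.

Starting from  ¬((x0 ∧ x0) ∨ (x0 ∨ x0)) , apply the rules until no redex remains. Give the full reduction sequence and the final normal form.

Answer: normal form = ¬x0  (in 6 steps)

Reduction:
  start: ¬((x0 ∧ x0) ∨ (x0 ∨ x0))
  step 1: ¬(x0 ∧ x0) ∧ ¬(x0 ∨ x0)
  step 2: (¬x0 ∨ ¬x0) ∧ ¬(x0 ∨ x0)
  step 3: ¬x0 ∧ ¬(x0 ∨ x0)
  step 4: ¬x0 ∧ (¬x0 ∧ ¬x0)
  step 5: ¬x0 ∧ ¬x0
  step 6: ¬x0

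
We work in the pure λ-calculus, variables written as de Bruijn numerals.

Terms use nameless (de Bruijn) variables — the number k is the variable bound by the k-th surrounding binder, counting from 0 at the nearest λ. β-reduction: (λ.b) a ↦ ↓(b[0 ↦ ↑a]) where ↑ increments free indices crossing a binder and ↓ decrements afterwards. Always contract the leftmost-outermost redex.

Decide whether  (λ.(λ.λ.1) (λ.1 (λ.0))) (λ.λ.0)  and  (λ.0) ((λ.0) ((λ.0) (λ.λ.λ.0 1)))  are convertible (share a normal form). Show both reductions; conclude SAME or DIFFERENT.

Answer: DIFFERENT — A ⇓ λ.λ.λ.0, B ⇓ λ.λ.λ.0 1

Derivation:
Term A:
  start: (λ.(λ.λ.1) (λ.1 (λ.0))) (λ.λ.0)
  step 1: (λ.λ.1) (λ.(λ.λ.0) (λ.0))
  step 2: λ.λ.(λ.λ.0) (λ.0)
  step 3: λ.λ.λ.0

Term B:
  start: (λ.0) ((λ.0) ((λ.0) (λ.λ.λ.0 1)))
  step 1: (λ.0) ((λ.0) (λ.λ.λ.0 1))
  step 2: (λ.0) (λ.λ.λ.0 1)
  step 3: λ.λ.λ.0 1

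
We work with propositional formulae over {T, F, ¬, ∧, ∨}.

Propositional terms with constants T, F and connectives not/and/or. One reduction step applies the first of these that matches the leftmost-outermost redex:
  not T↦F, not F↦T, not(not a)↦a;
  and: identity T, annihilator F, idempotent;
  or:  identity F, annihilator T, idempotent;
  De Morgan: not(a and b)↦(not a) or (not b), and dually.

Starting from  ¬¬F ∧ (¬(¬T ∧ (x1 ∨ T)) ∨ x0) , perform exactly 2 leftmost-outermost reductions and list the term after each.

  start: ¬¬F ∧ (¬(¬T ∧ (x1 ∨ T)) ∨ x0)
  →1  F ∧ (¬(¬T ∧ (x1 ∨ T)) ∨ x0)
  →2  F

Answer: after 2 steps: F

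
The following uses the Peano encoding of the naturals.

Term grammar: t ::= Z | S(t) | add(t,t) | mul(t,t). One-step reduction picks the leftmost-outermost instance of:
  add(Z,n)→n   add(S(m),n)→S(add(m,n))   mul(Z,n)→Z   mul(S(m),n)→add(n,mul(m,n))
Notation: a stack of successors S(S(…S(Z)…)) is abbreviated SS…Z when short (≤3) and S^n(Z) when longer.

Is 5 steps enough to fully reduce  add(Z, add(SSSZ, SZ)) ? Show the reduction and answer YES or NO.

  start: add(Z, add(SSSZ, SZ))
  [1] add(SSSZ, SZ)
  [2] S(add(SSZ, SZ))
  [3] S(S(add(SZ, SZ)))
  [4] S(S(S(add(Z, SZ))))
  [5] S^4(Z)

Answer: YES — reaches normal form S^4(Z) in 5 ≤ 5 steps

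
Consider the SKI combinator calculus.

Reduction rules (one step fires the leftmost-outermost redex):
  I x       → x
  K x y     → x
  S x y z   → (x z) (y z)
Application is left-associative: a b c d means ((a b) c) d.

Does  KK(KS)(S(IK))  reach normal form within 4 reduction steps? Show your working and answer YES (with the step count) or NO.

  start: KK(KS)(S(IK))
  [1] K(S(IK))
  [2] K(SK)

Answer: YES — reaches normal form K(SK) in 2 ≤ 4 steps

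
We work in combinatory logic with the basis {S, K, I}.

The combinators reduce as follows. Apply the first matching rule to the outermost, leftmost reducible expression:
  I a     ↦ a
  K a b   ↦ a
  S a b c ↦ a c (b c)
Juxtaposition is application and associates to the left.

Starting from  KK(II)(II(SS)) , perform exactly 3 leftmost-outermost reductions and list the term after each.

Answer: after 3 steps: K(SS)

Derivation:
  start: KK(II)(II(SS))
  →1  K(II(SS))
  →2  K(I(SS))
  →3  K(SS)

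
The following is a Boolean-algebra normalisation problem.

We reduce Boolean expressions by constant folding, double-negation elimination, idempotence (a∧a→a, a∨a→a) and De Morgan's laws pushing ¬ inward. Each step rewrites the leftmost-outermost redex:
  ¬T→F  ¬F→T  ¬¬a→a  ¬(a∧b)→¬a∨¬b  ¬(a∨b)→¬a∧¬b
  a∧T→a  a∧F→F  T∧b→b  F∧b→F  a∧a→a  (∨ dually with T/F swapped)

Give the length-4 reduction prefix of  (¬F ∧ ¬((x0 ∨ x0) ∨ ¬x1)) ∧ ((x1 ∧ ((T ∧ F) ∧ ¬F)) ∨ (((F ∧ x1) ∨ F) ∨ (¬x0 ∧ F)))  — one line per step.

Answer: after 4 steps: ((¬x0 ∧ ¬x0) ∧ ¬¬x1) ∧ ((x1 ∧ ((T ∧ F) ∧ ¬F)) ∨ (((F ∧ x1) ∨ F) ∨ (¬x0 ∧ F)))

Derivation:
  start: (¬F ∧ ¬((x0 ∨ x0) ∨ ¬x1)) ∧ ((x1 ∧ ((T ∧ F) ∧ ¬F)) ∨ (((F ∧ x1) ∨ F) ∨ (¬x0 ∧ F)))
  →1  (T ∧ ¬((x0 ∨ x0) ∨ ¬x1)) ∧ ((x1 ∧ ((T ∧ F) ∧ ¬F)) ∨ (((F ∧ x1) ∨ F) ∨ (¬x0 ∧ F)))
  →2  ¬((x0 ∨ x0) ∨ ¬x1) ∧ ((x1 ∧ ((T ∧ F) ∧ ¬F)) ∨ (((F ∧ x1) ∨ F) ∨ (¬x0 ∧ F)))
  →3  (¬(x0 ∨ x0) ∧ ¬¬x1) ∧ ((x1 ∧ ((T ∧ F) ∧ ¬F)) ∨ (((F ∧ x1) ∨ F) ∨ (¬x0 ∧ F)))
  →4  ((¬x0 ∧ ¬x0) ∧ ¬¬x1) ∧ ((x1 ∧ ((T ∧ F) ∧ ¬F)) ∨ (((F ∧ x1) ∨ F) ∨ (¬x0 ∧ F)))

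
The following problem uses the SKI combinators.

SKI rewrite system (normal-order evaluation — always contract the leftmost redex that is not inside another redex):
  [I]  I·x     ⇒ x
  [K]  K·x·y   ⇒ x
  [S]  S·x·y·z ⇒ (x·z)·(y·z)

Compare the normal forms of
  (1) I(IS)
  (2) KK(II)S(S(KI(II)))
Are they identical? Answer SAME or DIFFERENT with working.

Term A:
  start: I(IS)
  →1  IS
  →2  S

Term B:
  start: KK(II)S(S(KI(II)))
  →1  KS(S(KI(II)))
  →2  S

Answer: SAME — A ⇓ S, B ⇓ S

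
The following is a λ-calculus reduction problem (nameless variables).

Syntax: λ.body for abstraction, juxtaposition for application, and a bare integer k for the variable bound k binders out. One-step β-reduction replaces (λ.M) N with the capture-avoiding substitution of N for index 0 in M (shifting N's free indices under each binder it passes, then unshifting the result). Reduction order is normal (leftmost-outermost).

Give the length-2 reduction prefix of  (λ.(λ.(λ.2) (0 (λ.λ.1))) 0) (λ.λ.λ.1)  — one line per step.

Answer: after 2 steps: (λ.λ.λ.λ.1) ((λ.λ.λ.1) (λ.λ.1))

Working:
  start: (λ.(λ.(λ.2) (0 (λ.λ.1))) 0) (λ.λ.λ.1)
  [1] (λ.(λ.λ.λ.λ.1) (0 (λ.λ.1))) (λ.λ.λ.1)
  [2] (λ.λ.λ.λ.1) ((λ.λ.λ.1) (λ.λ.1))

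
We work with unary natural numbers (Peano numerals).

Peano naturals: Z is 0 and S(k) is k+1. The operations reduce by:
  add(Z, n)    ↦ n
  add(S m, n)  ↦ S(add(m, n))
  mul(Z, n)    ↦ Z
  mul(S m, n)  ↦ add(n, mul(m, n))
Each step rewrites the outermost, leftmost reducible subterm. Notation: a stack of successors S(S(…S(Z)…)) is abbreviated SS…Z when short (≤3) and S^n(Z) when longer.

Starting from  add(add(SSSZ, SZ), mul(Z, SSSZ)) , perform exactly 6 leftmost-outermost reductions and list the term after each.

Answer: after 6 steps: S(S(S(add(add(Z, SZ), mul(Z, SSSZ)))))

Working:
  start: add(add(SSSZ, SZ), mul(Z, SSSZ))
  [1] add(S(add(SSZ, SZ)), mul(Z, SSSZ))
  [2] S(add(add(SSZ, SZ), mul(Z, SSSZ)))
  [3] S(add(S(add(SZ, SZ)), mul(Z, SSSZ)))
  [4] S(S(add(add(SZ, SZ), mul(Z, SSSZ))))
  [5] S(S(add(S(add(Z, SZ)), mul(Z, SSSZ))))
  [6] S(S(S(add(add(Z, SZ), mul(Z, SSSZ)))))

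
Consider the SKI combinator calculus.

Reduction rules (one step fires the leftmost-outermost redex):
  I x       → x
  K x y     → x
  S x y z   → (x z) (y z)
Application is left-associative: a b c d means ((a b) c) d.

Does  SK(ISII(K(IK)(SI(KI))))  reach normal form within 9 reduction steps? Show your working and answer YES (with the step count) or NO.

Answer: YES — reaches normal form SK(KK) in 8 ≤ 9 steps

Reduction:
  start: SK(ISII(K(IK)(SI(KI))))
  →1  SK(SII(K(IK)(SI(KI))))
  →2  SK(I(K(IK)(SI(KI)))(I(K(IK)(SI(KI)))))
  →3  SK(K(IK)(SI(KI))(I(K(IK)(SI(KI)))))
  →4  SK(IK(I(K(IK)(SI(KI)))))
  →5  SK(K(I(K(IK)(SI(KI)))))
  →6  SK(K(K(IK)(SI(KI))))
  →7  SK(K(IK))
  →8  SK(KK)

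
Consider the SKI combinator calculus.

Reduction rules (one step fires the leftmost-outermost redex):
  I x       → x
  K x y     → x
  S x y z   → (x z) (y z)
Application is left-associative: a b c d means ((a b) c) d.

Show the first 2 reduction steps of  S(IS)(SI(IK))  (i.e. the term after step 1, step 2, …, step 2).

Answer: after 2 steps: SS(SIK)

Derivation:
  start: S(IS)(SI(IK))
  step 1: SS(SI(IK))
  step 2: SS(SIK)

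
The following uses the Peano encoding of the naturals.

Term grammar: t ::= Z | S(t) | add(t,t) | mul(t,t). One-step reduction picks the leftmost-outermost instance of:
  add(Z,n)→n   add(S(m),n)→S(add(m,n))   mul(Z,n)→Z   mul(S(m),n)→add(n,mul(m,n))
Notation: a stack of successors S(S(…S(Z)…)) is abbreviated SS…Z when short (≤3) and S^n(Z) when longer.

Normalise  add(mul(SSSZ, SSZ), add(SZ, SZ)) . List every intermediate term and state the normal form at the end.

Answer: normal form = S^8(Z)  (in 22 steps)

Working:
  start: add(mul(SSSZ, SSZ), add(SZ, SZ))
  [1] add(add(SSZ, mul(SSZ, SSZ)), add(SZ, SZ))
  [2] add(S(add(SZ, mul(SSZ, SSZ))), add(SZ, SZ))
  [3] S(add(add(SZ, mul(SSZ, SSZ)), add(SZ, SZ)))
  [4] S(add(S(add(Z, mul(SSZ, SSZ))), add(SZ, SZ)))
  [5] S(S(add(add(Z, mul(SSZ, SSZ)), add(SZ, SZ))))
  [6] S(S(add(mul(SSZ, SSZ), add(SZ, SZ))))
  [7] S(S(add(add(SSZ, mul(SZ, SSZ)), add(SZ, SZ))))
  [8] S(S(add(S(add(SZ, mul(SZ, SSZ))), add(SZ, SZ))))
  [9] S(S(S(add(add(SZ, mul(SZ, SSZ)), add(SZ, SZ)))))
  [10] S(S(S(add(S(add(Z, mul(SZ, SSZ))), add(SZ, SZ)))))
  [11] S(S(S(S(add(add(Z, mul(SZ, SSZ)), add(SZ, SZ))))))
  [12] S(S(S(S(add(mul(SZ, SSZ), add(SZ, SZ))))))
  [13] S(S(S(S(add(add(SSZ, mul(Z, SSZ)), add(SZ, SZ))))))
  [14] S(S(S(S(add(S(add(SZ, mul(Z, SSZ))), add(SZ, SZ))))))
  [15] S(S(S(S(S(add(add(SZ, mul(Z, SSZ)), add(SZ, SZ)))))))
  [16] S(S(S(S(S(add(S(add(Z, mul(Z, SSZ))), add(SZ, SZ)))))))
  [17] S(S(S(S(S(S(add(add(Z, mul(Z, SSZ)), add(SZ, SZ))))))))
  [18] S(S(S(S(S(S(add(mul(Z, SSZ), add(SZ, SZ))))))))
  [19] S(S(S(S(S(S(add(Z, add(SZ, SZ))))))))
  [20] S(S(S(S(S(S(add(SZ, SZ)))))))
  [21] S(S(S(S(S(S(S(add(Z, SZ))))))))
  [22] S^8(Z)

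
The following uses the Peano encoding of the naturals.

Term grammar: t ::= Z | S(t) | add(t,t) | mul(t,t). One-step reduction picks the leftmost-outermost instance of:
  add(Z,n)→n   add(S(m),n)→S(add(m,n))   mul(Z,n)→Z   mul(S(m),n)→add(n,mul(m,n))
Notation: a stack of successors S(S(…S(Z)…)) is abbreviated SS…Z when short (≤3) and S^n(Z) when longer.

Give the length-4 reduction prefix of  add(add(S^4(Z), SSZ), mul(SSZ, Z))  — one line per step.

Answer: after 4 steps: S(S(add(add(SSZ, SSZ), mul(SSZ, Z))))

Reduction:
  start: add(add(S^4(Z), SSZ), mul(SSZ, Z))
  →1  add(S(add(SSSZ, SSZ)), mul(SSZ, Z))
  →2  S(add(add(SSSZ, SSZ), mul(SSZ, Z)))
  →3  S(add(S(add(SSZ, SSZ)), mul(SSZ, Z)))
  →4  S(S(add(add(SSZ, SSZ), mul(SSZ, Z))))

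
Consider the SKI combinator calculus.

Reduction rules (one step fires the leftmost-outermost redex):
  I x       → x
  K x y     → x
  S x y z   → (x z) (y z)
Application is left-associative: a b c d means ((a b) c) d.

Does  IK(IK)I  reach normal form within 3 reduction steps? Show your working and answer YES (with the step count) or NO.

Answer: YES — reaches normal form K in 3 ≤ 3 steps

Working:
  start: IK(IK)I
  step 1: K(IK)I
  step 2: IK
  step 3: K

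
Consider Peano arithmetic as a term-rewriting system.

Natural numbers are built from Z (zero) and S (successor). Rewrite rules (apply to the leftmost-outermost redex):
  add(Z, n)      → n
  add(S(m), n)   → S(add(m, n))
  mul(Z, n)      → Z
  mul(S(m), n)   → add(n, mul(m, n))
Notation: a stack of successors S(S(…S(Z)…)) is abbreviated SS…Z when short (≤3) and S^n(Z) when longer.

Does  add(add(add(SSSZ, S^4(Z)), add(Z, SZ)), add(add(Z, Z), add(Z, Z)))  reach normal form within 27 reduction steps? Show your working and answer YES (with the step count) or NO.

  start: add(add(add(SSSZ, S^4(Z)), add(Z, SZ)), add(add(Z, Z), add(Z, Z)))
  step 1: add(add(S(add(SSZ, S^4(Z))), add(Z, SZ)), add(add(Z, Z), add(Z, Z)))
  step 2: add(S(add(add(SSZ, S^4(Z)), add(Z, SZ))), add(add(Z, Z), add(Z, Z)))
  step 3: S(add(add(add(SSZ, S^4(Z)), add(Z, SZ)), add(add(Z, Z), add(Z, Z))))
  step 4: S(add(add(S(add(SZ, S^4(Z))), add(Z, SZ)), add(add(Z, Z), add(Z, Z))))
  step 5: S(add(S(add(add(SZ, S^4(Z)), add(Z, SZ))), add(add(Z, Z), add(Z, Z))))
  step 6: S(S(add(add(add(SZ, S^4(Z)), add(Z, SZ)), add(add(Z, Z), add(Z, Z)))))
  step 7: S(S(add(add(S(add(Z, S^4(Z))), add(Z, SZ)), add(add(Z, Z), add(Z, Z)))))
  step 8: S(S(add(S(add(add(Z, S^4(Z)), add(Z, SZ))), add(add(Z, Z), add(Z, Z)))))
  step 9: S(S(S(add(add(add(Z, S^4(Z)), add(Z, SZ)), add(add(Z, Z), add(Z, Z))))))
  step 10: S(S(S(add(add(S^4(Z), add(Z, SZ)), add(add(Z, Z), add(Z, Z))))))
  step 11: S(S(S(add(S(add(SSSZ, add(Z, SZ))), add(add(Z, Z), add(Z, Z))))))
  step 12: S(S(S(S(add(add(SSSZ, add(Z, SZ)), add(add(Z, Z), add(Z, Z)))))))
  step 13: S(S(S(S(add(S(add(SSZ, add(Z, SZ))), add(add(Z, Z), add(Z, Z)))))))
  step 14: S(S(S(S(S(add(add(SSZ, add(Z, SZ)), add(add(Z, Z), add(Z, Z))))))))
  step 15: S(S(S(S(S(add(S(add(SZ, add(Z, SZ))), add(add(Z, Z), add(Z, Z))))))))
  step 16: S(S(S(S(S(S(add(add(SZ, add(Z, SZ)), add(add(Z, Z), add(Z, Z)))))))))
  step 17: S(S(S(S(S(S(add(S(add(Z, add(Z, SZ))), add(add(Z, Z), add(Z, Z)))))))))
  step 18: S(S(S(S(S(S(S(add(add(Z, add(Z, SZ)), add(add(Z, Z), add(Z, Z))))))))))
  step 19: S(S(S(S(S(S(S(add(add(Z, SZ), add(add(Z, Z), add(Z, Z))))))))))
  step 20: S(S(S(S(S(S(S(add(SZ, add(add(Z, Z), add(Z, Z))))))))))
  step 21: S(S(S(S(S(S(S(S(add(Z, add(add(Z, Z), add(Z, Z)))))))))))
  step 22: S(S(S(S(S(S(S(S(add(add(Z, Z), add(Z, Z))))))))))
  step 23: S(S(S(S(S(S(S(S(add(Z, add(Z, Z))))))))))
  step 24: S(S(S(S(S(S(S(S(add(Z, Z)))))))))
  step 25: S^8(Z)

Answer: YES — reaches normal form S^8(Z) in 25 ≤ 27 steps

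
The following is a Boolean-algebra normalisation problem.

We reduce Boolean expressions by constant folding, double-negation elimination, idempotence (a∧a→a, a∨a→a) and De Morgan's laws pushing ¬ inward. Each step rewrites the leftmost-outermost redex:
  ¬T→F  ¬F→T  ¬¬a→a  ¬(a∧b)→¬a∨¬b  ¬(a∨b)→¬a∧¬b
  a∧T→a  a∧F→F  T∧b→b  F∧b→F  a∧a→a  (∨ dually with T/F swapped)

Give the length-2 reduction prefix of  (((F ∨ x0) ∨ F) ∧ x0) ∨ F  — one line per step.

Answer: after 2 steps: (F ∨ x0) ∧ x0

Reduction:
  start: (((F ∨ x0) ∨ F) ∧ x0) ∨ F
  step 1: ((F ∨ x0) ∨ F) ∧ x0
  step 2: (F ∨ x0) ∧ x0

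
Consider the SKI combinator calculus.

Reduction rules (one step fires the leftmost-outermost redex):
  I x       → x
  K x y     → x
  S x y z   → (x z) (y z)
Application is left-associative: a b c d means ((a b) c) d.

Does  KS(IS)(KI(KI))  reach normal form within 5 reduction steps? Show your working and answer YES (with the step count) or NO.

  start: KS(IS)(KI(KI))
  →1  S(KI(KI))
  →2  SI

Answer: YES — reaches normal form SI in 2 ≤ 5 steps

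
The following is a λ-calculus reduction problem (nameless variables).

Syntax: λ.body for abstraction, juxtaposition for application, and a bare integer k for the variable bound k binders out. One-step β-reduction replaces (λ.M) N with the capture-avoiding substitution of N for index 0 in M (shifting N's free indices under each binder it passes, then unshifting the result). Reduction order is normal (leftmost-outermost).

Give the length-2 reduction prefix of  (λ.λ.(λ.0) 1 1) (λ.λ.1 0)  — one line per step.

  start: (λ.λ.(λ.0) 1 1) (λ.λ.1 0)
  [1] λ.(λ.0) (λ.λ.1 0) (λ.λ.1 0)
  [2] λ.(λ.λ.1 0) (λ.λ.1 0)

Answer: after 2 steps: λ.(λ.λ.1 0) (λ.λ.1 0)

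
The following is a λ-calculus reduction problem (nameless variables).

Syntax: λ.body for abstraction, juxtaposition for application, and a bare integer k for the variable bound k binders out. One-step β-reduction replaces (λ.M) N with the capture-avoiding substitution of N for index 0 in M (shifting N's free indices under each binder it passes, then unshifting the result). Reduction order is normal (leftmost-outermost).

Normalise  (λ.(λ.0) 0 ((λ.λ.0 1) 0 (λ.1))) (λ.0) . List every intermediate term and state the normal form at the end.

Answer: normal form = λ.0  (in 6 steps)

Derivation:
  start: (λ.(λ.0) 0 ((λ.λ.0 1) 0 (λ.1))) (λ.0)
  [1] (λ.0) (λ.0) ((λ.λ.0 1) (λ.0) (λ.λ.0))
  [2] (λ.0) ((λ.λ.0 1) (λ.0) (λ.λ.0))
  [3] (λ.λ.0 1) (λ.0) (λ.λ.0)
  [4] (λ.0 (λ.0)) (λ.λ.0)
  [5] (λ.λ.0) (λ.0)
  [6] λ.0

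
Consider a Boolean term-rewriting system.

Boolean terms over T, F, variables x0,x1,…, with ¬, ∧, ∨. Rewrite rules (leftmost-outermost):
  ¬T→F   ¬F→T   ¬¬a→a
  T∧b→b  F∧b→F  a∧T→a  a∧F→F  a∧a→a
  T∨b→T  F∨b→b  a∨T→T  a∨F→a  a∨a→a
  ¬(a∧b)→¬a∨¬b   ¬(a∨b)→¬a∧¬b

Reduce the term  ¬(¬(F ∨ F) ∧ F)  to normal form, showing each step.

  start: ¬(¬(F ∨ F) ∧ F)
  [1] ¬¬(F ∨ F) ∨ ¬F
  [2] (F ∨ F) ∨ ¬F
  [3] F ∨ ¬F
  [4] ¬F
  [5] T

Answer: normal form = T  (in 5 steps)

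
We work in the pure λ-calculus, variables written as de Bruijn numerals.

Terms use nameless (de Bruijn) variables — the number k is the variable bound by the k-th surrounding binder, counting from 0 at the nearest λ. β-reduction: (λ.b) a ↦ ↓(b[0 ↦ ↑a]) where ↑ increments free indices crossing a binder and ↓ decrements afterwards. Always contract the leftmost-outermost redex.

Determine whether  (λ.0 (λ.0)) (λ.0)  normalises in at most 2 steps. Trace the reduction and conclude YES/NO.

  start: (λ.0 (λ.0)) (λ.0)
  step 1: (λ.0) (λ.0)
  step 2: λ.0

Answer: YES — reaches normal form λ.0 in 2 ≤ 2 steps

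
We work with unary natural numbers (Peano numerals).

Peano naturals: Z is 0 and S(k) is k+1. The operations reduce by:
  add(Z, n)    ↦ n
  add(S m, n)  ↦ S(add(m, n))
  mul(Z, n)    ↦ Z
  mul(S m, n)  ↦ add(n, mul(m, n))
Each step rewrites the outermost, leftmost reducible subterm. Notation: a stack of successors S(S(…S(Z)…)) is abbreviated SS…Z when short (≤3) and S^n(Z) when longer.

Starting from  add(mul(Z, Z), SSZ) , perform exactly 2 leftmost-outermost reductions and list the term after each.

Answer: after 2 steps: SSZ

Reduction:
  start: add(mul(Z, Z), SSZ)
  step 1: add(Z, SSZ)
  step 2: SSZ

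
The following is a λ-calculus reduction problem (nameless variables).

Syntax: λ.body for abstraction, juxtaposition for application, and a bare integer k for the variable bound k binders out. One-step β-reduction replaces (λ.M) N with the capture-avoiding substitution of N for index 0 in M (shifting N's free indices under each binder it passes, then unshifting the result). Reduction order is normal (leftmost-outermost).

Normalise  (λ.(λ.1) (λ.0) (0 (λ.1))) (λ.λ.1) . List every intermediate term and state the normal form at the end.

Answer: normal form = λ.λ.λ.λ.λ.1  (in 4 steps)

Reduction:
  start: (λ.(λ.1) (λ.0) (0 (λ.1))) (λ.λ.1)
  →1  (λ.λ.λ.1) (λ.0) ((λ.λ.1) (λ.λ.λ.1))
  →2  (λ.λ.1) ((λ.λ.1) (λ.λ.λ.1))
  →3  λ.(λ.λ.1) (λ.λ.λ.1)
  →4  λ.λ.λ.λ.λ.1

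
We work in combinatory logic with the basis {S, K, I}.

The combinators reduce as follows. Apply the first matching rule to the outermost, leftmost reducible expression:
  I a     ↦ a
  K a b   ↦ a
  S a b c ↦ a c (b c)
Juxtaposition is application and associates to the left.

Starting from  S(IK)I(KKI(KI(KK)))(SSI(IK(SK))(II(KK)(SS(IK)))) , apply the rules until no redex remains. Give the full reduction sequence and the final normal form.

  start: S(IK)I(KKI(KI(KK)))(SSI(IK(SK))(II(KK)(SS(IK))))
  →1  IK(KKI(KI(KK)))(I(KKI(KI(KK))))(SSI(IK(SK))(II(KK)(SS(IK))))
  →2  K(KKI(KI(KK)))(I(KKI(KI(KK))))(SSI(IK(SK))(II(KK)(SS(IK))))
  →3  KKI(KI(KK))(SSI(IK(SK))(II(KK)(SS(IK))))
  →4  K(KI(KK))(SSI(IK(SK))(II(KK)(SS(IK))))
  →5  KI(KK)
  →6  I

Answer: normal form = I  (in 6 steps)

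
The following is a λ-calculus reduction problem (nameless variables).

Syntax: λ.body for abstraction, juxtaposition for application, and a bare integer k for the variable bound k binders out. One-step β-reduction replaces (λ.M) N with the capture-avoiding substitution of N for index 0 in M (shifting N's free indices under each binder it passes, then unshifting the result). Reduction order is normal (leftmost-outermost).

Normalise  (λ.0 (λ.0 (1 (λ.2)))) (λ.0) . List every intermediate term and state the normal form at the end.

Answer: normal form = λ.0 (λ.λ.0)  (in 3 steps)

Derivation:
  start: (λ.0 (λ.0 (1 (λ.2)))) (λ.0)
  [1] (λ.0) (λ.0 ((λ.0) (λ.λ.0)))
  [2] λ.0 ((λ.0) (λ.λ.0))
  [3] λ.0 (λ.λ.0)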